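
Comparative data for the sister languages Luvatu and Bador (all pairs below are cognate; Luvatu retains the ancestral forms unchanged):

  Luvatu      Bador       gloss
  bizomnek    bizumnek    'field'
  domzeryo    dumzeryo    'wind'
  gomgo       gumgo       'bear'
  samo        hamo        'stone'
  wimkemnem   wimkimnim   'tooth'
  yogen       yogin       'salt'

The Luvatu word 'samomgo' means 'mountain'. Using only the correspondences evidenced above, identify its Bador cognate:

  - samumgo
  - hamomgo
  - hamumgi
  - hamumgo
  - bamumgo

hamumgo

samo ~ hamo — Luvatu s corresponds to Bador h word-initially before a back vowel.
bizomnek ~ bizumnek, domzeryo ~ dumzeryo — Luvatu o corresponds to Bador u after a consonant, before a nasal.
Applying these to Luvatu 'samomgo':
  samomgo → hamomgo   (s→h word-initially before a back vowel)
  hamomgo → hamumgo   (o→u after a consonant, before a nasal)
So the Bador cognate is 'hamumgo'.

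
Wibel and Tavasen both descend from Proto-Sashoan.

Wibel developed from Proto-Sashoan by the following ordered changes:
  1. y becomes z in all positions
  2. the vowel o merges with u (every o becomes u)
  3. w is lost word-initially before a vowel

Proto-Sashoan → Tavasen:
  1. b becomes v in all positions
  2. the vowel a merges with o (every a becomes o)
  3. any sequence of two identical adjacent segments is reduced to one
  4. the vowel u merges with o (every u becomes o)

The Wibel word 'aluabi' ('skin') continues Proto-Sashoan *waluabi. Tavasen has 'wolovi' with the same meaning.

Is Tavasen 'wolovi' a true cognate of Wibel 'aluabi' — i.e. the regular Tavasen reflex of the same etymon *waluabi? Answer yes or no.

no

Derive the expected Tavasen reflex of *waluabi:
Tavasen: *waluabi
  waluabi → waluavi   [unconditioned shift]
  waluavi → woluovi   [vowel merger]
  woluovi (rule 3 does not apply)
  woluovi → woloovi   [vowel merger]
  giving Tavasen woloovi.
The regular Tavasen reflex would be 'woloovi', but the attested form is 'wolovi'. The correspondence is irregular, so they are not cognates (the Tavasen form has a different source).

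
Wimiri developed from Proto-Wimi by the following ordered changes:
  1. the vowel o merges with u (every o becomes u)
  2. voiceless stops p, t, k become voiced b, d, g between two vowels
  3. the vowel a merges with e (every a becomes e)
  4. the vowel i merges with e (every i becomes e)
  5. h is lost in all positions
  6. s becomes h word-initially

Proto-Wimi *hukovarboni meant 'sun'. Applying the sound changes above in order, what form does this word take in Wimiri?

uguverbune

Wimiri: start from *hukovarboni.
  rule 1 (vowel merger): hukovarboni → hukuvarbuni
  rule 2 (intervocalic voicing): hukuvarbuni → huguvarbuni
  rule 3 (vowel merger): huguvarbuni → huguverbuni
  rule 4 (vowel merger): huguverbuni → huguverbune
  rule 5 (h-loss): huguverbune → uguverbune
  rule 6: no change — uguverbune
  ⇒ Wimiri uguverbune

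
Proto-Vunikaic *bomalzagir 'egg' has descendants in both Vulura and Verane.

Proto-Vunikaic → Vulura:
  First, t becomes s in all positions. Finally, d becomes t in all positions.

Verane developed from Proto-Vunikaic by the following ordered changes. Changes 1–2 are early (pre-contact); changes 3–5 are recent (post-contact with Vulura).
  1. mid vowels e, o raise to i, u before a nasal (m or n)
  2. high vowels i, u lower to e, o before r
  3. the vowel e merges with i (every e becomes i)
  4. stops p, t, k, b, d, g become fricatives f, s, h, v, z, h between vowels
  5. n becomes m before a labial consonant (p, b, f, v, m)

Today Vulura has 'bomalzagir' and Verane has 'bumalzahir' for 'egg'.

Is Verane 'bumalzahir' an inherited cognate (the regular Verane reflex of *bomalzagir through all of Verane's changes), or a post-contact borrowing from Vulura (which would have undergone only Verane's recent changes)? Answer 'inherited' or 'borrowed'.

If inherited, *bomalzagir would pass through all of Verane's changes:
Verane: *bomalzagir > bumalzagir > bumalzager > bumalzagir > bumalzahir  (by pre-nasal raising, pre-rhotic lowering, vowel merger, intervocalic lenition)
If borrowed from Vulura 'bomalzagir' after the early changes, it would undergo only the recent ones:
  rule 3 (vowel merger): no change (bomalzagir)
  rule 4 (intervocalic lenition): bomalzagir → bomalzahir
  rule 5 (nasal place assimilation): no change (bomalzahir)
  ⇒ as a loan: bomalzahir
Verane 'bumalzahir' matches the inherited outcome exactly, so it is an inherited cognate, not a loan.

inherited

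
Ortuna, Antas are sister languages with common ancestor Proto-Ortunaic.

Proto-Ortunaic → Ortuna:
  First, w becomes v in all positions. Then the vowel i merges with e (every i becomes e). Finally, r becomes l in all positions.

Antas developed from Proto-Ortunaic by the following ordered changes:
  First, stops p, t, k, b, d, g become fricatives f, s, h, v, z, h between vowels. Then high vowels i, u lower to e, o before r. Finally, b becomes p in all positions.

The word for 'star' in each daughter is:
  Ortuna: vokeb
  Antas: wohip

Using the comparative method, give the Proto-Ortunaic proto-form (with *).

*wokib

Position 4: Ortuna has e, Antas has i. Antas preserves i here (none of its changes turn any other segment into i), so the proto-segment is *i.
Position 3: Ortuna has k, Antas has h. Ortuna preserves k here (none of its changes turn any other segment into k), so the proto-segment is *k.
Position 1: Ortuna has v, Antas has w. Antas preserves w here (none of its changes turn any other segment into w), so the proto-segment is *w.
Verify the candidate proto-form against each daughter:
Ortuna: *wokib > vokib > vokeb  (by unconditioned shift, vowel merger)
Antas: start from *wokib.
  rule 1 (intervocalic lenition): wokib → wohib
  rule 2: no change — wohib
  rule 3 (unconditioned shift): wohib → wohip
  ⇒ Antas wohip
Only *wokib yields all of Ortuna vokeb, Antas wohip.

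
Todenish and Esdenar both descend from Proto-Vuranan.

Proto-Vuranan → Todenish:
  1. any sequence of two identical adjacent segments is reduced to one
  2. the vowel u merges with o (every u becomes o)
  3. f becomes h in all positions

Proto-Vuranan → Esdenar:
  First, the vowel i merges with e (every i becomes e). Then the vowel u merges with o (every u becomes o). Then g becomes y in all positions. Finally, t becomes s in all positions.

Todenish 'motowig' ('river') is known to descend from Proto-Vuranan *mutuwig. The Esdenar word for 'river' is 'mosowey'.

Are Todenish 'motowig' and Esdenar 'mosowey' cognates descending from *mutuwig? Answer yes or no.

Derive the expected Esdenar reflex of *mutuwig:
Esdenar: *mutuwig > mutuweg > motoweg > motowey > mosowey  (by vowel merger, vowel merger, unconditioned shift, unconditioned shift)
Esdenar 'mosowey' matches the regular reflex exactly, so the pair is cognate.

yes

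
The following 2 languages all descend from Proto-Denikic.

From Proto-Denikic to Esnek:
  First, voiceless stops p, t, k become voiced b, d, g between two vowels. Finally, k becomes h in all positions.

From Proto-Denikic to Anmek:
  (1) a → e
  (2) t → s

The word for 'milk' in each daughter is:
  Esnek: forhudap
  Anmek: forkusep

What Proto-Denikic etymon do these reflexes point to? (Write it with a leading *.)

Position 4: Esnek has h, Anmek has k. Anmek preserves k here (none of its changes turn any other segment into k), so the proto-segment is *k.
Position 6: Esnek has d, Anmek has s. Taking the neighbouring segments as reconstructed: Esnek d could go back to *t or *d; Anmek s could go back to *t or *s — the one source consistent with every daughter is *t.
Position 7: Esnek has a, Anmek has e. Esnek preserves a here (none of its changes turn any other segment into a), so the proto-segment is *a.
This points to *forkutap. Verify forward in each daughter:
Esnek: start from *forkutap.
  rule 1 (intervocalic voicing): forkutap → forkudap
  rule 2 (unconditioned shift): forkudap → forhudap
  ⇒ Esnek forhudap
Anmek: start from *forkutap.
  rule 1 (vowel merger): forkutap → forkutep
  rule 2 (unconditioned shift): forkutep → forkusep
  ⇒ Anmek forkusep
No other proto-form is consistent with every reflex, so the reconstruction is *forkutap.

*forkutap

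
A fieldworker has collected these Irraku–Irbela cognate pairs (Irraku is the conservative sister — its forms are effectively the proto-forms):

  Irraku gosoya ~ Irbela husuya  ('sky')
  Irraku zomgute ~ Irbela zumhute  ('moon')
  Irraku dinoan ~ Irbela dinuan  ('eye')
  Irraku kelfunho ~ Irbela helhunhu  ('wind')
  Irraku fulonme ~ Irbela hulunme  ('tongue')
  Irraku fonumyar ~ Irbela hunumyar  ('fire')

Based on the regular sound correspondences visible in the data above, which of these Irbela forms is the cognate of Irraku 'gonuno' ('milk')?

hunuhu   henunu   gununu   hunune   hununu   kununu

hununu

gosoya ~ husuya — Irraku g corresponds to Irbela h word-initially before a back vowel.
fulonme ~ hulunme, fonumyar ~ hunumyar — Irraku o corresponds to Irbela u after a consonant, before a nasal.
kelfunho ~ helhunhu — Irraku o corresponds to Irbela u word-finally.
Applying these to Irraku 'gonuno':
  gonuno → honuno   (g→h word-initially before a back vowel)
  honuno → hununo   (o→u after a consonant, before a nasal)
  hununo → hununu   (o→u word-finally)
So the Irbela cognate is 'hununu'.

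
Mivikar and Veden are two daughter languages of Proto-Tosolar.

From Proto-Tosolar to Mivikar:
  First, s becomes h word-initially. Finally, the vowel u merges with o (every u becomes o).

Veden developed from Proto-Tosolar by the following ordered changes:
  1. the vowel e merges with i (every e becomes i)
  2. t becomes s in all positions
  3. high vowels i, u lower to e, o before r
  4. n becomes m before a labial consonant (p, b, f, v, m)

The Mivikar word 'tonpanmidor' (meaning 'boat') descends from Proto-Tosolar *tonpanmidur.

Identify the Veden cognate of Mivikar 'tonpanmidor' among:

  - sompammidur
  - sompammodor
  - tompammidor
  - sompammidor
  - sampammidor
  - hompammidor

Veden: *tonpanmidur > sonpanmidur > sonpanmidor > sompammidor  (by unconditioned shift, pre-rhotic lowering, nasal place assimilation)
Among the options, 'sompammidor' alone shows every Veden change applied in order.

sompammidor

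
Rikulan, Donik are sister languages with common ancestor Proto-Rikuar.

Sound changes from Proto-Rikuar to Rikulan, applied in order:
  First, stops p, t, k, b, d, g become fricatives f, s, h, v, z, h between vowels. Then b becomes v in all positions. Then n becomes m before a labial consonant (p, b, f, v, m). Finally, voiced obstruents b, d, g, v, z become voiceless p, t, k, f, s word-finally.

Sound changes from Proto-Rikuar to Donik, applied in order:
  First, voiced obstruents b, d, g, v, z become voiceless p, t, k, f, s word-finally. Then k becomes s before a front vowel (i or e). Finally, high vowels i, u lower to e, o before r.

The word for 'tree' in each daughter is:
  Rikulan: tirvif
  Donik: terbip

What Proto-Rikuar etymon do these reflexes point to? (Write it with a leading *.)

*tirbib

Position 2: Rikulan has i, Donik has e. Rikulan preserves i here (none of its changes turn any other segment into i), so the proto-segment is *i.
Position 4: Rikulan has v, Donik has b. Donik preserves b here (none of its changes turn any other segment into b), so the proto-segment is *b.
Verify the candidate proto-form against each daughter:
Rikulan: *tirbib
  tirbib (rule 1 does not apply)
  tirbib → tirviv   [unconditioned shift]
  tirviv (rule 3 does not apply)
  tirviv → tirvif   [final devoicing]
  giving Rikulan tirvif.
Donik: *tirbib
  tirbib → tirbip   [final devoicing]
  tirbip (rule 2 does not apply)
  tirbip → terbip   [pre-rhotic lowering]
  giving Donik terbip.
Only *tirbib yields all of Rikulan tirvif, Donik terbip.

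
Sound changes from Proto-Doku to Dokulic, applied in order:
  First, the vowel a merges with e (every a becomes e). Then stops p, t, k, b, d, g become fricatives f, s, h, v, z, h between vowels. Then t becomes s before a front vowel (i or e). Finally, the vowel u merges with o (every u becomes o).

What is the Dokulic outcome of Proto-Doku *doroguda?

Dokulic: *doroguda
  doroguda → dorogude   [vowel merger]
  dorogude → dorohuze   [intervocalic lenition]
  dorohuze (rule 3 does not apply)
  dorohuze → dorohoze   [vowel merger]
  giving Dokulic dorohoze.

dorohoze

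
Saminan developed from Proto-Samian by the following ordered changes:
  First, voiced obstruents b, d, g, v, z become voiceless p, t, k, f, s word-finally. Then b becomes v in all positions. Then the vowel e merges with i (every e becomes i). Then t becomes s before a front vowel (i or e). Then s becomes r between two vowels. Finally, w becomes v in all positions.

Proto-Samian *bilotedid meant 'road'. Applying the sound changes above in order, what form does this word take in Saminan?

Saminan: start from *bilotedid.
  rule 1 (final devoicing): bilotedid → bilotedit
  rule 2 (unconditioned shift): bilotedit → vilotedit
  rule 3 (vowel merger): vilotedit → vilotidit
  rule 4 (palatalisation): vilotidit → vilosidit
  rule 5 (rhotacism): vilosidit → viloridit
  rule 6: no change — viloridit
  ⇒ Saminan viloridit

viloridit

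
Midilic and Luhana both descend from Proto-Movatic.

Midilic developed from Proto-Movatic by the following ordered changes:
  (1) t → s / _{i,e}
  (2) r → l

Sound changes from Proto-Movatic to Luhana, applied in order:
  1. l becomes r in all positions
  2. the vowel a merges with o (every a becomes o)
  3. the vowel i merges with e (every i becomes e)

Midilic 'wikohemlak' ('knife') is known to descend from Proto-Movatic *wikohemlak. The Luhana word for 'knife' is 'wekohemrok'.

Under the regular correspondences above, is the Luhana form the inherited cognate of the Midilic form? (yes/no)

yes

Derive the expected Luhana reflex of *wikohemlak:
Luhana: *wikohemlak
  wikohemlak → wikohemrak   [unconditioned shift]
  wikohemrak → wikohemrok   [vowel merger]
  wikohemrok → wekohemrok   [vowel merger]
  giving Luhana wekohemrok.
Luhana 'wekohemrok' matches the regular reflex exactly, so the pair is cognate.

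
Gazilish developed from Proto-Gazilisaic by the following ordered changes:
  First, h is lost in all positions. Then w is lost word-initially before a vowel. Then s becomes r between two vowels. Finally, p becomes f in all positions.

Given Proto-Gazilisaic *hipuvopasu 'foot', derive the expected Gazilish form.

ifuvofaru

Gazilish: *hipuvopasu
  hipuvopasu → ipuvopasu   [h-loss]
  ipuvopasu (rule 2 does not apply)
  ipuvopasu → ipuvoparu   [rhotacism]
  ipuvoparu → ifuvofaru   [unconditioned shift]
  giving Gazilish ifuvofaru.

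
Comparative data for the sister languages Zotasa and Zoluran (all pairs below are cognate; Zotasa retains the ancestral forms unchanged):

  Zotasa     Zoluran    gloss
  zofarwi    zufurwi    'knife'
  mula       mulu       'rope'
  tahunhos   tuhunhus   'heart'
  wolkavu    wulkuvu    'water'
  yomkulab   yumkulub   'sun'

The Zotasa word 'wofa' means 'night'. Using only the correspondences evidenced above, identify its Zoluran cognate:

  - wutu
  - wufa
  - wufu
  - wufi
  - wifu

zofarwi ~ zufurwi — Zotasa o corresponds to Zoluran u after a consonant, before a labial obstruent.
mula ~ mulu — Zotasa a corresponds to Zoluran u word-finally.
Applying these to Zotasa 'wofa':
  wofa → wufa   (o→u after a consonant, before a labial obstruent)
  wufa → wufu   (a→u word-finally)
So the Zoluran cognate is 'wufu'.

wufu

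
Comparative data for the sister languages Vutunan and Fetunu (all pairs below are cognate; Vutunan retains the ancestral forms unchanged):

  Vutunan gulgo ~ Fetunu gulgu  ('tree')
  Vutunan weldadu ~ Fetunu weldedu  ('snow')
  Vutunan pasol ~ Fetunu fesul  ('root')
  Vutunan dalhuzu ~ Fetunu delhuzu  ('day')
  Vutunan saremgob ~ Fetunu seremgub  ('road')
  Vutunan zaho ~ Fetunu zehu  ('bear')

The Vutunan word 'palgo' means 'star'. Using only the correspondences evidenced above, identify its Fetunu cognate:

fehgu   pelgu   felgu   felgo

pasol ~ fesul — Vutunan p corresponds to Fetunu f word-initially before a back vowel.
weldadu ~ weldedu, pasol ~ fesul — Vutunan a corresponds to Fetunu e after a consonant, before a consonant other than r, m, n, p, b, f, v.
gulgo ~ gulgu, zaho ~ zehu — Vutunan o corresponds to Fetunu u word-finally.
Applying these to Vutunan 'palgo':
  palgo → falgo   (p→f word-initially before a back vowel)
  falgo → felgo   (a→e after a consonant, before a consonant other than r, m, n, p, b, f, v)
  felgo → felgu   (o→u word-finally)
So the Fetunu cognate is 'felgu'.

felgu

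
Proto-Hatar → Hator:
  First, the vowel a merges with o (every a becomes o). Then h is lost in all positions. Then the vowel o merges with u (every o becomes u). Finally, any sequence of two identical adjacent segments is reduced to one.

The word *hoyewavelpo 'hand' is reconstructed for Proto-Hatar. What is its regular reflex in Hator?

Hator: start from *hoyewavelpo.
  rule 1 (vowel merger): hoyewavelpo → hoyewovelpo
  rule 2 (h-loss): hoyewovelpo → oyewovelpo
  rule 3 (vowel merger): oyewovelpo → uyewuvelpu
  rule 4: no change — uyewuvelpu
  ⇒ Hator uyewuvelpu

uyewuvelpu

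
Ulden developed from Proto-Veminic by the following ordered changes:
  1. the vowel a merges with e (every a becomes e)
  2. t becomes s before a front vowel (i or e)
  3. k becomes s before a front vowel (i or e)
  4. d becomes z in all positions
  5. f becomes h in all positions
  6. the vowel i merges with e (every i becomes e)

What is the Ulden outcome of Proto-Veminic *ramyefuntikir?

remyehunseser

Ulden: *ramyefuntikir > remyefuntikir > remyefunsikir > remyefunsisir > remyehunsisir > remyehunseser  (by vowel merger, palatalisation, palatalisation, unconditioned shift, vowel merger)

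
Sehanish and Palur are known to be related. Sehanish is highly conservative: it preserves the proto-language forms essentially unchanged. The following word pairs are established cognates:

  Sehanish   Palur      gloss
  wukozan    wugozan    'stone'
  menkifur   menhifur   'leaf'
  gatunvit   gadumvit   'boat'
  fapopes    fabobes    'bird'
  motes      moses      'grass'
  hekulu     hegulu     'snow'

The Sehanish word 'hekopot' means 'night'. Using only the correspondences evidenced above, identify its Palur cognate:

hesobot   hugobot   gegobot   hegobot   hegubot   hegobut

hegobot

wukozan ~ wugozan — Sehanish k corresponds to Palur g between vowels (before a back vowel).
fapopes ~ fabobes — Sehanish p corresponds to Palur b between vowels (before a back vowel).
Applying these to Sehanish 'hekopot':
  hekopot → hegopot   (k→g between vowels (before a back vowel))
  hegopot → hegobot   (p→b between vowels (before a back vowel))
So the Palur cognate is 'hegobot'.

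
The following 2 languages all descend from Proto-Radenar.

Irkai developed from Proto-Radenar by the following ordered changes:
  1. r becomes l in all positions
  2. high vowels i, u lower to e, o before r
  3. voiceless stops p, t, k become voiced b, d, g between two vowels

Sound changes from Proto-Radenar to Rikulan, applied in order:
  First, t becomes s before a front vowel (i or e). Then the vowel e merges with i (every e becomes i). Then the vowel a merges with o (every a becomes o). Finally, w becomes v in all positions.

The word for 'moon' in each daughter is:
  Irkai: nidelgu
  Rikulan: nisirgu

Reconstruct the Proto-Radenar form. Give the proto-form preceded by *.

*nitergu

Position 3: Irkai has d, Rikulan has s. Taking the neighbouring segments as reconstructed: Irkai d could go back to *t or *d; Rikulan s could go back to *t or *s — the one source consistent with every daughter is *t.
Position 5: Irkai has l, Rikulan has r. Rikulan preserves r here (none of its changes turn any other segment into r), so the proto-segment is *r.
Position 4: Irkai has e, Rikulan has i. Taking the neighbouring segments as reconstructed: Irkai e can only go back to *e; Rikulan i could go back to *e or *i — the one source consistent with every daughter is *e.
This points to *nitergu. Verify forward in each daughter:
Irkai: *nitergu
  nitergu → nitelgu   [unconditioned shift]
  nitelgu (rule 2 does not apply)
  nitelgu → nidelgu   [intervocalic voicing]
  giving Irkai nidelgu.
Rikulan: *nitergu > nisergu > nisirgu  (by palatalisation, vowel merger)
*nitergu is the unique common source.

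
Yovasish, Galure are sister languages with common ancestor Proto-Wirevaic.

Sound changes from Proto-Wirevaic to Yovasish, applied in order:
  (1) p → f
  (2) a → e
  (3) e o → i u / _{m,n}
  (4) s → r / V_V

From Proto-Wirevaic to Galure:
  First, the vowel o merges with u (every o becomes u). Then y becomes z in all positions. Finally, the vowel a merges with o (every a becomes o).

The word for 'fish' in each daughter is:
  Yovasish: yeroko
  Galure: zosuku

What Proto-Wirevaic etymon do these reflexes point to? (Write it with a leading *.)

*yasoko

Position 4: Yovasish has o, Galure has u. Yovasish preserves o here (none of its changes turn any other segment into o), so the proto-segment is *o.
Position 3: Yovasish has r, Galure has s. Galure preserves s here (none of its changes turn any other segment into s), so the proto-segment is *s.
Verify the candidate proto-form against each daughter:
Yovasish: *yasoko
  yasoko (rule 1 does not apply)
  yasoko → yesoko   [vowel merger]
  yesoko (rule 3 does not apply)
  yesoko → yeroko   [rhotacism]
  giving Yovasish yeroko.
Galure: *yasoko
  yasoko → yasuku   [vowel merger]
  yasuku → zasuku   [unconditioned shift]
  zasuku → zosuku   [vowel merger]
  giving Galure zosuku.
Only *yasoko yields all of Yovasish yeroko, Galure zosuku.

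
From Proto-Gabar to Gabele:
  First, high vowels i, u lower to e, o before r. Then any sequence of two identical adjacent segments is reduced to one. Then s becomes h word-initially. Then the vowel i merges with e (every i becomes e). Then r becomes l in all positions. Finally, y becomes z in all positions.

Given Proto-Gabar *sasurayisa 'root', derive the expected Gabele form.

hasolazesa

Gabele: *sasurayisa > sasorayisa > hasorayisa > hasorayesa > hasolayesa > hasolazesa  (by pre-rhotic lowering, debuccalisation, vowel merger, unconditioned shift, unconditioned shift)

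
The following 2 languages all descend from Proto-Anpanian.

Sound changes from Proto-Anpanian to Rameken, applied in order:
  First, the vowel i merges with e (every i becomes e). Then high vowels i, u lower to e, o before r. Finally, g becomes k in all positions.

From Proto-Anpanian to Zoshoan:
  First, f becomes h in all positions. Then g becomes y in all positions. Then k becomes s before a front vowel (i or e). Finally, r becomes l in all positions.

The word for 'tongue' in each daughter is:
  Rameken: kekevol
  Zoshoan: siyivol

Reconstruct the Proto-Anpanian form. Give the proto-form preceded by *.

Position 3: Rameken has k, Zoshoan has y. Taking the neighbouring segments as reconstructed: Rameken k could go back to *k or *g; Zoshoan y could go back to *g or *y — the one source consistent with every daughter is *g.
Position 4: Rameken has e, Zoshoan has i. Zoshoan preserves i here (none of its changes turn any other segment into i), so the proto-segment is *i.
This points to *kigivol. Verify forward in each daughter:
Rameken: *kigivol
  kigivol → kegevol   [vowel merger]
  kegevol (rule 2 does not apply)
  kegevol → kekevol   [unconditioned shift]
  giving Rameken kekevol.
Zoshoan: *kigivol
  kigivol (rule 1 does not apply)
  kigivol → kiyivol   [unconditioned shift]
  kiyivol → siyivol   [palatalisation]
  siyivol (rule 4 does not apply)
  giving Zoshoan siyivol.
Only *kigivol yields all of Rameken kekevol, Zoshoan siyivol.

*kigivol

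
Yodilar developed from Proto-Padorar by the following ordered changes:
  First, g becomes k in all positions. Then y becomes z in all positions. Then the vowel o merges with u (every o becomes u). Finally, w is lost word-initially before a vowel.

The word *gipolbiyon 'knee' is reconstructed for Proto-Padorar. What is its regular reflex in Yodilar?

kipulbizun

Yodilar: *gipolbiyon
  gipolbiyon → kipolbiyon   [unconditioned shift]
  kipolbiyon → kipolbizon   [unconditioned shift]
  kipolbizon → kipulbizun   [vowel merger]
  kipulbizun (rule 4 does not apply)
  giving Yodilar kipulbizun.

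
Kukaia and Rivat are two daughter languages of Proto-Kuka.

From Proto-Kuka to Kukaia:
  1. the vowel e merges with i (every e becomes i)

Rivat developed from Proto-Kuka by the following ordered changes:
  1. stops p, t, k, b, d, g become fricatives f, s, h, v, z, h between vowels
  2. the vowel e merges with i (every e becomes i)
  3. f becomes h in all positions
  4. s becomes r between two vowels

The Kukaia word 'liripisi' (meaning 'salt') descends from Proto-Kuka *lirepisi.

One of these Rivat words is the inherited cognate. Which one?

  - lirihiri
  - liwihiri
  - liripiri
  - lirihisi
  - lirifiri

lirihiri

Rivat: *lirepisi > lirefisi > lirifisi > lirihisi > lirihiri  (by intervocalic lenition, vowel merger, unconditioned shift, rhotacism)
Only 'lirihiri' matches the regular Rivat development of *lirepisi.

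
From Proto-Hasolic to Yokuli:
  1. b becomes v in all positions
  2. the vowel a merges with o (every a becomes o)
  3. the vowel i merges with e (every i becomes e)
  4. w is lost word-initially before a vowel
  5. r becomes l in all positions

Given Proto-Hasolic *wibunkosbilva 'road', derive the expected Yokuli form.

Yokuli: *wibunkosbilva
  wibunkosbilva → wivunkosvilva   [unconditioned shift]
  wivunkosvilva → wivunkosvilvo   [vowel merger]
  wivunkosvilvo → wevunkosvelvo   [vowel merger]
  wevunkosvelvo → evunkosvelvo   [glide loss]
  evunkosvelvo (rule 5 does not apply)
  giving Yokuli evunkosvelvo.

evunkosvelvo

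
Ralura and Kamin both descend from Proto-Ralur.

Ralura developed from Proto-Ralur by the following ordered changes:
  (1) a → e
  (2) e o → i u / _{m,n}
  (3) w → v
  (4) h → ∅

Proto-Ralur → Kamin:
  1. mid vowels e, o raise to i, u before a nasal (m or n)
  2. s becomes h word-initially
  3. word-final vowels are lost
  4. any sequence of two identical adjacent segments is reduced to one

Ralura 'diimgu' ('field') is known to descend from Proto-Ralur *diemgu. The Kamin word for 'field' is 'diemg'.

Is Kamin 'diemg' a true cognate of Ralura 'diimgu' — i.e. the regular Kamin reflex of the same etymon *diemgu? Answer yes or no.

no

Derive the expected Kamin reflex of *diemgu:
Kamin: *diemgu
  diemgu → diimgu   [pre-nasal raising]
  diimgu (rule 2 does not apply)
  diimgu → diimg   [apocope]
  diimg → dimg   [degemination]
  giving Kamin dimg.
The regular Kamin reflex would be 'dimg', but the attested form is 'diemg'. The correspondence is irregular, so they are not cognates (the Kamin form has a different source).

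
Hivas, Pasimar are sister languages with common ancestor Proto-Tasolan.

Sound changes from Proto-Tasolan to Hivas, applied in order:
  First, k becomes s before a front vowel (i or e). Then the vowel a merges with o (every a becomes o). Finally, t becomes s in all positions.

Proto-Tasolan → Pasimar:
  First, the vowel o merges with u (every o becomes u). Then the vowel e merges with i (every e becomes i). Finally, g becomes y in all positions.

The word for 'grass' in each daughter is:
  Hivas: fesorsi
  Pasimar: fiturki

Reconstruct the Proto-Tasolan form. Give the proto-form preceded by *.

Position 6: Hivas has s, Pasimar has k. Pasimar preserves k here (none of its changes turn any other segment into k), so the proto-segment is *k.
Position 2: Hivas has e, Pasimar has i. Hivas preserves e here (none of its changes turn any other segment into e), so the proto-segment is *e.
Continuing position by position gives *fetorki; check it forward:
Hivas: *fetorki
  fetorki → fetorsi   [palatalisation]
  fetorsi (rule 2 does not apply)
  fetorsi → fesorsi   [unconditioned shift]
  giving Hivas fesorsi.
Pasimar: *fetorki
  fetorki → feturki   [vowel merger]
  feturki → fiturki   [vowel merger]
  fiturki (rule 3 does not apply)
  giving Pasimar fiturki.
No other proto-form is consistent with every reflex, so the reconstruction is *fetorki.

*fetorki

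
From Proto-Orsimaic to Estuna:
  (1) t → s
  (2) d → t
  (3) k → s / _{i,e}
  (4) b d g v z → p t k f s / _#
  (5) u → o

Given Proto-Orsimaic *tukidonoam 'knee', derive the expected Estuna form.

sositonoam

Estuna: start from *tukidonoam.
  rule 1 (unconditioned shift): tukidonoam → sukidonoam
  rule 2 (unconditioned shift): sukidonoam → sukitonoam
  rule 3 (palatalisation): sukitonoam → susitonoam
  rule 4: no change — susitonoam
  rule 5 (vowel merger): susitonoam → sositonoam
  ⇒ Estuna sositonoam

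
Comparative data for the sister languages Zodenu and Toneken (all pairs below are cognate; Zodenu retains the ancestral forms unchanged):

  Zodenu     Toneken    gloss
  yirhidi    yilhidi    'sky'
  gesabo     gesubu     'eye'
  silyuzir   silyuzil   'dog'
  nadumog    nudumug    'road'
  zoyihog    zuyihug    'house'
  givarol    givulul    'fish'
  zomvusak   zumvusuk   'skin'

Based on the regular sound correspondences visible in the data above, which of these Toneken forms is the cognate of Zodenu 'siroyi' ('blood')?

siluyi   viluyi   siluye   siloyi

siluyi

givarol ~ givulul — Zodenu r corresponds to Toneken l between vowels (before a back vowel).
nadumog ~ nudumug, zoyihog ~ zuyihug — Zodenu o corresponds to Toneken u after a consonant, before a consonant other than r, m, n, p, b, f, v.
Applying these to Zodenu 'siroyi':
  siroyi → siloyi   (r→l between vowels (before a back vowel))
  siloyi → siluyi   (o→u after a consonant, before a consonant other than r, m, n, p, b, f, v)
So the Toneken cognate is 'siluyi'.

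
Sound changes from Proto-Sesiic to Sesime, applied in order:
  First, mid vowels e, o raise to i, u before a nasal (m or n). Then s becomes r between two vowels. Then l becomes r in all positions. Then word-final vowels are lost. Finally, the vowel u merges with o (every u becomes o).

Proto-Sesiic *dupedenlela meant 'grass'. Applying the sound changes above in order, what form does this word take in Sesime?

Sesime: *dupedenlela > dupedinlela > dupedinrera > dupedinrer > dopedinrer  (by pre-nasal raising, unconditioned shift, apocope, vowel merger)

dopedinrer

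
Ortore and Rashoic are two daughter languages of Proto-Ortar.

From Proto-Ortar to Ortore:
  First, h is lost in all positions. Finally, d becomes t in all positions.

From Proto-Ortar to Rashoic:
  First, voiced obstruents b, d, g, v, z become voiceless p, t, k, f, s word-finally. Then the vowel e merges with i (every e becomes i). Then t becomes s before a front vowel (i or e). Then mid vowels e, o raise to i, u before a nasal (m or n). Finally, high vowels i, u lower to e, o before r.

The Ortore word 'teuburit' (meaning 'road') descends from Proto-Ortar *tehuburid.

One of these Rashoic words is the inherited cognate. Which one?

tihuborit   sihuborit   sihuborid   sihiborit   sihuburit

Rashoic: *tehuburid > tehuburit > tihuburit > sihuburit > sihuborit  (by final devoicing, vowel merger, palatalisation, pre-rhotic lowering)
Only 'sihuborit' matches the regular Rashoic development of *tehuburid.

sihuborit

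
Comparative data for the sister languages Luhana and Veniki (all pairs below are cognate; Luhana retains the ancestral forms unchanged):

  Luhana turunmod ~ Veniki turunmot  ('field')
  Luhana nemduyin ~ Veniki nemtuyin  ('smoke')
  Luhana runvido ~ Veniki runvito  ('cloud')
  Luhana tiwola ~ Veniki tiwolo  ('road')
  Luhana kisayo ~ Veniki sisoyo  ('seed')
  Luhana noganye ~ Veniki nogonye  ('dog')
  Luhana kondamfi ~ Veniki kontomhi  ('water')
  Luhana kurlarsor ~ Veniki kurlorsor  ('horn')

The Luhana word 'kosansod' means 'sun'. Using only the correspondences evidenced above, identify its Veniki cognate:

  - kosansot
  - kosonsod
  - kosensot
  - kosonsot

kosonsot

noganye ~ nogonye — Luhana a corresponds to Veniki o after a consonant, before a nasal.
turunmod ~ turunmot — Luhana d corresponds to Veniki t word-finally.
Applying these to Luhana 'kosansod':
  kosansod → kosonsod   (a→o after a consonant, before a nasal)
  kosonsod → kosonsot   (d→t word-finally)
So the Veniki cognate is 'kosonsot'.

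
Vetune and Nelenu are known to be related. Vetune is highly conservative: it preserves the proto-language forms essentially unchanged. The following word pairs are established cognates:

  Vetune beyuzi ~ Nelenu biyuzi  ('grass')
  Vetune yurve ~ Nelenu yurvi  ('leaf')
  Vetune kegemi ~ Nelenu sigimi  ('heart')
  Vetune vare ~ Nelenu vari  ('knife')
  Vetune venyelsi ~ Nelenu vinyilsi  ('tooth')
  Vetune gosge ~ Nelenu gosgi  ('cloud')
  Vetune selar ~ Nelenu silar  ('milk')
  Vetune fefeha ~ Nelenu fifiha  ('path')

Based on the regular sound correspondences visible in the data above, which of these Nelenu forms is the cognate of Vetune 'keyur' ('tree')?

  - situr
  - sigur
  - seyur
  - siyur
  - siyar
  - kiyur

kegemi ~ sigimi — Vetune k corresponds to Nelenu s word-initially before a front vowel.
beyuzi ~ biyuzi, kegemi ~ sigimi — Vetune e corresponds to Nelenu i after a consonant, before a consonant other than r, m, n, p, b, f, v.
Applying these to Vetune 'keyur':
  keyur → seyur   (k→s word-initially before a front vowel)
  seyur → siyur   (e→i after a consonant, before a consonant other than r, m, n, p, b, f, v)
So the Nelenu cognate is 'siyur'.

siyur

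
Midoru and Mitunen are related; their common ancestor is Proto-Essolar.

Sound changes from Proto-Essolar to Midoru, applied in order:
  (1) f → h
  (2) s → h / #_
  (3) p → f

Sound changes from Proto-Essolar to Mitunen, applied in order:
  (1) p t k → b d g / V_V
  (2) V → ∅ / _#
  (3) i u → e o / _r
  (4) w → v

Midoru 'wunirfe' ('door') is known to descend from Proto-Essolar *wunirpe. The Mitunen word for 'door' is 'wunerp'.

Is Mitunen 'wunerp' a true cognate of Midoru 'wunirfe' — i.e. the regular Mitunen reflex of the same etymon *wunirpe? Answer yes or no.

Derive the expected Mitunen reflex of *wunirpe:
Mitunen: start from *wunirpe.
  rule 1: no change — wunirpe
  rule 2 (apocope): wunirpe → wunirp
  rule 3 (pre-rhotic lowering): wunirp → wunerp
  rule 4 (unconditioned shift): wunerp → vunerp
  ⇒ Mitunen vunerp
The regular Mitunen reflex would be 'vunerp', but the attested form is 'wunerp'. The correspondence is irregular, so they are not cognates (the Mitunen form has a different source).

no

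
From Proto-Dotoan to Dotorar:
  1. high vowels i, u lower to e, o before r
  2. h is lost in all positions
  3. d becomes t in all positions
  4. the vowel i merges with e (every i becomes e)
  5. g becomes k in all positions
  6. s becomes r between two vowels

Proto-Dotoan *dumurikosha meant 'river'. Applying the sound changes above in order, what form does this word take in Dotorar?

tumorekora

Dotorar: *dumurikosha
  dumurikosha → dumorikosha   [pre-rhotic lowering]
  dumorikosha → dumorikosa   [h-loss]
  dumorikosa → tumorikosa   [unconditioned shift]
  tumorikosa → tumorekosa   [vowel merger]
  tumorekosa (rule 5 does not apply)
  tumorekosa → tumorekora   [rhotacism]
  giving Dotorar tumorekora.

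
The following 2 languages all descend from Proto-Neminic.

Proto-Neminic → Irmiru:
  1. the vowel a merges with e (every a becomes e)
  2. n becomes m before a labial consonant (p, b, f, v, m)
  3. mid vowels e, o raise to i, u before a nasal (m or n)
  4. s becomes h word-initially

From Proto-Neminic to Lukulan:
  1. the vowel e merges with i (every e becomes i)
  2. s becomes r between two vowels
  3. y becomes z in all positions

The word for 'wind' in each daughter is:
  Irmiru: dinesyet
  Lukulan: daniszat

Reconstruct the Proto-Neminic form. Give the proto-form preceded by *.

Position 4: Irmiru has e, Lukulan has i. Taking the neighbouring segments as reconstructed: Irmiru e could go back to *a or *e; Lukulan i could go back to *e or *i — the one source consistent with every daughter is *e.
Position 6: Irmiru has y, Lukulan has z. Irmiru preserves y here (none of its changes turn any other segment into y), so the proto-segment is *y.
This points to *danesyat. Verify forward in each daughter:
Irmiru: *danesyat
  danesyat → denesyet   [vowel merger]
  denesyet (rule 2 does not apply)
  denesyet → dinesyet   [pre-nasal raising]
  dinesyet (rule 4 does not apply)
  giving Irmiru dinesyet.
Lukulan: *danesyat
  danesyat → danisyat   [vowel merger]
  danisyat (rule 2 does not apply)
  danisyat → daniszat   [unconditioned shift]
  giving Lukulan daniszat.
Only *danesyat yields all of Irmiru dinesyet, Lukulan daniszat.

*danesyat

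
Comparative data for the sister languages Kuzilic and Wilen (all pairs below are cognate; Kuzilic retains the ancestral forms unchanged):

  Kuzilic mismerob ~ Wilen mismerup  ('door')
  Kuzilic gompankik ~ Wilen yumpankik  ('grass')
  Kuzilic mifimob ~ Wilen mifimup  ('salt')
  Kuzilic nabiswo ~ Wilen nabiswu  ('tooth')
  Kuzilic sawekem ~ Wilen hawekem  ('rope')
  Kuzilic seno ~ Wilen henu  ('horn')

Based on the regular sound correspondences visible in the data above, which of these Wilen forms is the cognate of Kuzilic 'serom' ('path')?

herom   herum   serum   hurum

seno ~ henu — Kuzilic s corresponds to Wilen h word-initially before a front vowel.
gompankik ~ yumpankik — Kuzilic o corresponds to Wilen u after a consonant, before a nasal.
Applying these to Kuzilic 'serom':
  serom → herom   (s→h word-initially before a front vowel)
  herom → herum   (o→u after a consonant, before a nasal)
So the Wilen cognate is 'herum'.

herum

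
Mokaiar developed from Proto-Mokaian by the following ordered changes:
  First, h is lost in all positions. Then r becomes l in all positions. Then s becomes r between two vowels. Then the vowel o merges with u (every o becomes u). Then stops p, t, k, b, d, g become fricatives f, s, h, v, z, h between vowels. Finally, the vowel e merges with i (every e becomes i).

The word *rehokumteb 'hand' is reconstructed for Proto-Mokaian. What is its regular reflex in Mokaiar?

Mokaiar: *rehokumteb
  rehokumteb → reokumteb   [h-loss]
  reokumteb → leokumteb   [unconditioned shift]
  leokumteb (rule 3 does not apply)
  leokumteb → leukumteb   [vowel merger]
  leukumteb → leuhumteb   [intervocalic lenition]
  leuhumteb → liuhumtib   [vowel merger]
  giving Mokaiar liuhumtib.

liuhumtib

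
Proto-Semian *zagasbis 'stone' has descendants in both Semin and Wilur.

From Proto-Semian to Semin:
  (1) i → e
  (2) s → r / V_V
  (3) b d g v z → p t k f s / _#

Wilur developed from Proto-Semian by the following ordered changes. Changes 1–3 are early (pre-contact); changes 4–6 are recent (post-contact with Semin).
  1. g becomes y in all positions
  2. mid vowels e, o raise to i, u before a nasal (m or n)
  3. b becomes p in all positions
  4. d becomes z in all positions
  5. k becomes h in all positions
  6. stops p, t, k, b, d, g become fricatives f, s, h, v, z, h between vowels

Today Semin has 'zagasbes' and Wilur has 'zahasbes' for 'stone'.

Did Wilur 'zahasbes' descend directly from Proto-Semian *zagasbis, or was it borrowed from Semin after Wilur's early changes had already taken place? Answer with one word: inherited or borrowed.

borrowed

If inherited, *zagasbis would pass through all of Wilur's changes:
Wilur: *zagasbis > zayasbis > zayaspis  (by unconditioned shift, unconditioned shift)
If borrowed from Semin 'zagasbes' after the early changes, it would undergo only the recent ones:
  rule 4 (unconditioned shift): no change (zagasbes)
  rule 5 (unconditioned shift): no change (zagasbes)
  rule 6 (intervocalic lenition): zagasbes → zahasbes
  ⇒ as a loan: zahasbes
Wilur 'zahasbes' matches the loan outcome 'zahasbes', not the inherited 'zayaspis' — it skipped the early Wilur changes, so it was borrowed from Semin.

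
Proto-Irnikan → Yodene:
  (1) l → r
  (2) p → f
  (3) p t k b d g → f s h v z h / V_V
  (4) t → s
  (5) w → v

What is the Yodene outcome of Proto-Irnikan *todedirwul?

Yodene: *todedirwul > todedirwur > tozezirwur > sozezirwur > sozezirvur  (by unconditioned shift, intervocalic lenition, unconditioned shift, unconditioned shift)

sozezirvur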